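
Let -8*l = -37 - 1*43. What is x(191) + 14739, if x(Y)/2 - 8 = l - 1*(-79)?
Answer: 14933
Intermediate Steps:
l = 10 (l = -(-37 - 1*43)/8 = -(-37 - 43)/8 = -⅛*(-80) = 10)
x(Y) = 194 (x(Y) = 16 + 2*(10 - 1*(-79)) = 16 + 2*(10 + 79) = 16 + 2*89 = 16 + 178 = 194)
x(191) + 14739 = 194 + 14739 = 14933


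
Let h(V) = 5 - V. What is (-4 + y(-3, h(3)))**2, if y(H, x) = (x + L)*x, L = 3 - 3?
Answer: 0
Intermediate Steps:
L = 0
y(H, x) = x**2 (y(H, x) = (x + 0)*x = x*x = x**2)
(-4 + y(-3, h(3)))**2 = (-4 + (5 - 1*3)**2)**2 = (-4 + (5 - 3)**2)**2 = (-4 + 2**2)**2 = (-4 + 4)**2 = 0**2 = 0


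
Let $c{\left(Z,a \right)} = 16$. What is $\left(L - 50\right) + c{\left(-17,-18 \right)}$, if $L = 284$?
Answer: $250$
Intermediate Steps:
$\left(L - 50\right) + c{\left(-17,-18 \right)} = \left(284 - 50\right) + 16 = 234 + 16 = 250$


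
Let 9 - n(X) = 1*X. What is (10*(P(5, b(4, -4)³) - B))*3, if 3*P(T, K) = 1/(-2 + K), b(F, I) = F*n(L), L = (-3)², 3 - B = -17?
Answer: -605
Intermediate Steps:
B = 20 (B = 3 - 1*(-17) = 3 + 17 = 20)
L = 9
n(X) = 9 - X
b(F, I) = 0 (b(F, I) = F*(9 - 1*9) = F*(9 - 9) = F*0 = 0)
P(T, K) = 1/(3*(-2 + K))
(10*(P(5, b(4, -4)³) - B))*3 = (10*(1/(3*(-2 + 0³)) - 1*20))*3 = (10*(1/(3*(-2 + 0)) - 20))*3 = (10*((⅓)/(-2) - 20))*3 = (10*((⅓)*(-½) - 20))*3 = (10*(-⅙ - 20))*3 = (10*(-121/6))*3 = -605/3*3 = -605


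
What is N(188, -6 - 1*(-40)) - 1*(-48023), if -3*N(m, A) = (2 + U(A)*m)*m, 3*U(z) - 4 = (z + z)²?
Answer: -163140953/9 ≈ -1.8127e+7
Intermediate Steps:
U(z) = 4/3 + 4*z²/3 (U(z) = 4/3 + (z + z)²/3 = 4/3 + (2*z)²/3 = 4/3 + (4*z²)/3 = 4/3 + 4*z²/3)
N(m, A) = -m*(2 + m*(4/3 + 4*A²/3))/3 (N(m, A) = -(2 + (4/3 + 4*A²/3)*m)*m/3 = -(2 + m*(4/3 + 4*A²/3))*m/3 = -m*(2 + m*(4/3 + 4*A²/3))/3)
N(188, -6 - 1*(-40)) - 1*(-48023) = -2/9*188*(3 + 2*188*(1 + (-6 - 1*(-40))²)) - 1*(-48023) = -2/9*188*(3 + 2*188*(1 + (-6 + 40)²)) + 48023 = -2/9*188*(3 + 2*188*(1 + 34²)) + 48023 = -2/9*188*(3 + 2*188*(1 + 1156)) + 48023 = -2/9*188*(3 + 2*188*1157) + 48023 = -2/9*188*(3 + 435032) + 48023 = -2/9*188*435035 + 48023 = -163573160/9 + 48023 = -163140953/9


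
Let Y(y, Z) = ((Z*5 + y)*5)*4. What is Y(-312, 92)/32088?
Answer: 370/4011 ≈ 0.092246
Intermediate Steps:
Y(y, Z) = 20*y + 100*Z (Y(y, Z) = ((5*Z + y)*5)*4 = ((y + 5*Z)*5)*4 = (5*y + 25*Z)*4 = 20*y + 100*Z)
Y(-312, 92)/32088 = (20*(-312) + 100*92)/32088 = (-6240 + 9200)*(1/32088) = 2960*(1/32088) = 370/4011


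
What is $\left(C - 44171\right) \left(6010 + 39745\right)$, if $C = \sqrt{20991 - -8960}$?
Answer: $-2021044105 + 45755 \sqrt{29951} \approx -2.0131 \cdot 10^{9}$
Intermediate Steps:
$C = \sqrt{29951}$ ($C = \sqrt{20991 + 8960} = \sqrt{29951} \approx 173.06$)
$\left(C - 44171\right) \left(6010 + 39745\right) = \left(\sqrt{29951} - 44171\right) \left(6010 + 39745\right) = \left(-44171 + \sqrt{29951}\right) 45755 = -2021044105 + 45755 \sqrt{29951}$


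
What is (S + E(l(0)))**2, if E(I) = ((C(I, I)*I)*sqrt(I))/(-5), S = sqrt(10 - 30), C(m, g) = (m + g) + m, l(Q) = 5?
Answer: 1105 - 300*I ≈ 1105.0 - 300.0*I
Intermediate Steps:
C(m, g) = g + 2*m (C(m, g) = (g + m) + m = g + 2*m)
S = 2*I*sqrt(5) (S = sqrt(-20) = 2*I*sqrt(5) ≈ 4.4721*I)
E(I) = -3*I**(5/2)/5 (E(I) = (((I + 2*I)*I)*sqrt(I))/(-5) = (((3*I)*I)*sqrt(I))*(-1/5) = ((3*I**2)*sqrt(I))*(-1/5) = (3*I**(5/2))*(-1/5) = -3*I**(5/2)/5)
(S + E(l(0)))**2 = (2*I*sqrt(5) - 15*sqrt(5))**2 = (-15*sqrt(5) + 2*I*sqrt(5))**2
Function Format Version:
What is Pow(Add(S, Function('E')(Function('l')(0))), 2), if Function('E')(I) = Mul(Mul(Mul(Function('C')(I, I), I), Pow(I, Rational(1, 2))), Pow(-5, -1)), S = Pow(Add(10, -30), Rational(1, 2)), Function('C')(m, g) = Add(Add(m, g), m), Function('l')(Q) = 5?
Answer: Add(1105, Mul(-300, I)) ≈ Add(1105.0, Mul(-300.00, I))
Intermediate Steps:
Function('C')(m, g) = Add(g, Mul(2, m)) (Function('C')(m, g) = Add(Add(g, m), m) = Add(g, Mul(2, m)))
S = Mul(2, I, Pow(5, Rational(1, 2))) (S = Pow(-20, Rational(1, 2)) = Mul(2, I, Pow(5, Rational(1, 2))) ≈ Mul(4.4721, I))
Function('E')(I) = Mul(Rational(-3, 5), Pow(I, Rational(5, 2))) (Function('E')(I) = Mul(Mul(Mul(Add(I, Mul(2, I)), I), Pow(I, Rational(1, 2))), Pow(-5, -1)) = Mul(Mul(Mul(Mul(3, I), I), Pow(I, Rational(1, 2))), Rational(-1, 5)) = Mul(Mul(Mul(3, Pow(I, 2)), Pow(I, Rational(1, 2))), Rational(-1, 5)) = Mul(Mul(3, Pow(I, Rational(5, 2))), Rational(-1, 5)) = Mul(Rational(-3, 5), Pow(I, Rational(5, 2))))
Pow(Add(S, Function('E')(Function('l')(0))), 2) = Pow(Add(Mul(2, I, Pow(5, Rational(1, 2))), Mul(Rational(-3, 5), Pow(5, Rational(5, 2)))), 2) = Pow(Add(Mul(2, I, Pow(5, Rational(1, 2))), Mul(Rational(-3, 5), Mul(25, Pow(5, Rational(1, 2))))), 2) = Pow(Add(Mul(2, I, Pow(5, Rational(1, 2))), Mul(-15, Pow(5, Rational(1, 2)))), 2) = Pow(Add(Mul(-15, Pow(5, Rational(1, 2))), Mul(2, I, Pow(5, Rational(1, 2)))), 2)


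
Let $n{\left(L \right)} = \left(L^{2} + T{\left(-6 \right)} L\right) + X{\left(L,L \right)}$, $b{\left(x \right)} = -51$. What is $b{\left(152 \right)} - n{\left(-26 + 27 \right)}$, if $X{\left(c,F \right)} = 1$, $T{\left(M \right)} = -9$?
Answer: $-44$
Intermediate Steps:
$n{\left(L \right)} = 1 + L^{2} - 9 L$ ($n{\left(L \right)} = \left(L^{2} - 9 L\right) + 1 = 1 + L^{2} - 9 L$)
$b{\left(152 \right)} - n{\left(-26 + 27 \right)} = -51 - \left(1 + \left(-26 + 27\right)^{2} - 9 \left(-26 + 27\right)\right) = -51 - \left(1 + 1^{2} - 9\right) = -51 - \left(1 + 1 - 9\right) = -51 - -7 = -51 + 7 = -44$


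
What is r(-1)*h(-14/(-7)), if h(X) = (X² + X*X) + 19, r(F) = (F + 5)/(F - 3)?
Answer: -27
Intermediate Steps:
r(F) = (5 + F)/(-3 + F)
h(X) = 19 + 2*X² (h(X) = (X² + X²) + 19 = 2*X² + 19 = 19 + 2*X²)
r(-1)*h(-14/(-7)) = ((5 - 1)/(-3 - 1))*(19 + 2*(-14/(-7))²) = (4/(-4))*(19 + 2*(-14*(-⅐))²) = (-¼*4)*(19 + 2*2²) = -(19 + 2*4) = -(19 + 8) = -1*27 = -27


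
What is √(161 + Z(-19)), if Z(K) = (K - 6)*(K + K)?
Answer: √1111 ≈ 33.332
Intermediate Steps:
Z(K) = 2*K*(-6 + K) (Z(K) = (-6 + K)*(2*K) = 2*K*(-6 + K))
√(161 + Z(-19)) = √(161 + 2*(-19)*(-6 - 19)) = √(161 + 2*(-19)*(-25)) = √(161 + 950) = √1111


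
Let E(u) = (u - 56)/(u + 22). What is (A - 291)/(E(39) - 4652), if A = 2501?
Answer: -134810/283789 ≈ -0.47504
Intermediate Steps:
E(u) = (-56 + u)/(22 + u)
(A - 291)/(E(39) - 4652) = (2501 - 291)/((-56 + 39)/(22 + 39) - 4652) = 2210/(-17/61 - 4652) = 2210/(-283789/61) = 2210*(-61/283789) = -134810/283789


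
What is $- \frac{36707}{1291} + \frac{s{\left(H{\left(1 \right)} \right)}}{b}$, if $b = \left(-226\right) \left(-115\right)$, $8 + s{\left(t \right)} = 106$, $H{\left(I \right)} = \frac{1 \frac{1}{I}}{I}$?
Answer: $- \frac{476944206}{16776545} \approx -28.429$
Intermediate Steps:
$H{\left(I \right)} = \frac{1}{I^{2}}$ ($H{\left(I \right)} = \frac{1}{I I} = \frac{1}{I^{2}}$)
$s{\left(t \right)} = 98$ ($s{\left(t \right)} = -8 + 106 = 98$)
$b = 25990$
$- \frac{36707}{1291} + \frac{s{\left(H{\left(1 \right)} \right)}}{b} = - \frac{36707}{1291} + \frac{98}{25990} = \left(-36707\right) \frac{1}{1291} + 98 \cdot \frac{1}{25990} = - \frac{36707}{1291} + \frac{49}{12995} = - \frac{476944206}{16776545}$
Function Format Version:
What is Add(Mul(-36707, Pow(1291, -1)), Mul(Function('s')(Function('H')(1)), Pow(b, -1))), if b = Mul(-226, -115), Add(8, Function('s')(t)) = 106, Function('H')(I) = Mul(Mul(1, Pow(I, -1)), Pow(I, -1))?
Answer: Rational(-476944206, 16776545) ≈ -28.429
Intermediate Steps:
Function('H')(I) = Pow(I, -2) (Function('H')(I) = Mul(Pow(I, -1), Pow(I, -1)) = Pow(I, -2))
Function('s')(t) = 98 (Function('s')(t) = Add(-8, 106) = 98)
b = 25990
Add(Mul(-36707, Pow(1291, -1)), Mul(Function('s')(Function('H')(1)), Pow(b, -1))) = Add(Mul(-36707, Pow(1291, -1)), Mul(98, Pow(25990, -1))) = Add(Mul(-36707, Rational(1, 1291)), Mul(98, Rational(1, 25990))) = Add(Rational(-36707, 1291), Rational(49, 12995)) = Rational(-476944206, 16776545)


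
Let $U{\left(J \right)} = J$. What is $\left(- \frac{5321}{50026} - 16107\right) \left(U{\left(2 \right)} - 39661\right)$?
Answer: $\frac{31956195150877}{50026} \approx 6.3879 \cdot 10^{8}$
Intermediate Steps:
$\left(- \frac{5321}{50026} - 16107\right) \left(U{\left(2 \right)} - 39661\right) = \left(- \frac{5321}{50026} - 16107\right) \left(2 - 39661\right) = \left(\left(-5321\right) \frac{1}{50026} - 16107\right) \left(-39659\right) = \left(- \frac{5321}{50026} - 16107\right) \left(-39659\right) = \left(- \frac{805774103}{50026}\right) \left(-39659\right) = \frac{31956195150877}{50026}$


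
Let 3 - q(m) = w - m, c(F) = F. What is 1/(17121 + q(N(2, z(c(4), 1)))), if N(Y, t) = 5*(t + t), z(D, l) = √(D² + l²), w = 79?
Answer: 3409/58106065 - 2*√17/58106065 ≈ 5.8527e-5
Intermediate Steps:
N(Y, t) = 10*t (N(Y, t) = 5*(2*t) = 10*t)
q(m) = -76 + m (q(m) = 3 - (79 - m) = 3 + (-79 + m) = -76 + m)
1/(17121 + q(N(2, z(c(4), 1)))) = 1/(17121 + (-76 + 10*√(4² + 1²))) = 1/(17121 + (-76 + 10*√(16 + 1))) = 1/(17121 + (-76 + 10*√17)) = 1/(17045 + 10*√17)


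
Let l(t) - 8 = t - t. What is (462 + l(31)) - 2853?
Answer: -2383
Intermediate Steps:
l(t) = 8 (l(t) = 8 + (t - t) = 8 + 0 = 8)
(462 + l(31)) - 2853 = (462 + 8) - 2853 = 470 - 2853 = -2383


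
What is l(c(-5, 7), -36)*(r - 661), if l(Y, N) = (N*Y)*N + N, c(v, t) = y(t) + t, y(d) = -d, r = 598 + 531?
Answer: -16848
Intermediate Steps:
r = 1129
c(v, t) = 0 (c(v, t) = -t + t = 0)
l(Y, N) = N + Y*N**2 (l(Y, N) = Y*N**2 + N = N + Y*N**2)
l(c(-5, 7), -36)*(r - 661) = (-36*(1 - 36*0))*(1129 - 661) = -36*(1 + 0)*468 = -36*1*468 = -36*468 = -16848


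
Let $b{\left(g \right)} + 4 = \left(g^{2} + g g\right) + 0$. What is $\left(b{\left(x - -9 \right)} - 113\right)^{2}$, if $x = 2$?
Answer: $15625$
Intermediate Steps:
$b{\left(g \right)} = -4 + 2 g^{2}$ ($b{\left(g \right)} = -4 + \left(\left(g^{2} + g g\right) + 0\right) = -4 + \left(\left(g^{2} + g^{2}\right) + 0\right) = -4 + \left(2 g^{2} + 0\right) = -4 + 2 g^{2}$)
$\left(b{\left(x - -9 \right)} - 113\right)^{2} = \left(\left(-4 + 2 \left(2 - -9\right)^{2}\right) - 113\right)^{2} = \left(\left(-4 + 2 \left(2 + 9\right)^{2}\right) - 113\right)^{2} = \left(\left(-4 + 2 \cdot 11^{2}\right) - 113\right)^{2} = \left(\left(-4 + 2 \cdot 121\right) - 113\right)^{2} = \left(\left(-4 + 242\right) - 113\right)^{2} = \left(238 - 113\right)^{2} = 125^{2} = 15625$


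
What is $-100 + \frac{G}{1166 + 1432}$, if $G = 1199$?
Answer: $- \frac{258601}{2598} \approx -99.538$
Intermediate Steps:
$-100 + \frac{G}{1166 + 1432} = -100 + \frac{1}{1166 + 1432} \cdot 1199 = -100 + \frac{1}{2598} \cdot 1199 = -100 + \frac{1199}{2598} = - \frac{258601}{2598}$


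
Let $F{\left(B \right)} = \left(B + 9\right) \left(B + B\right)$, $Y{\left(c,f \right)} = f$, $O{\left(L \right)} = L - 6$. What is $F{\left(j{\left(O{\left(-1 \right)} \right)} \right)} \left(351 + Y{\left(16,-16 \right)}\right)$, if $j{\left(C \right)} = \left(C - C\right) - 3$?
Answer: $-12060$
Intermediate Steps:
$O{\left(L \right)} = -6 + L$ ($O{\left(L \right)} = L - 6 = -6 + L$)
$j{\left(C \right)} = -3$ ($j{\left(C \right)} = 0 - 3 = -3$)
$F{\left(B \right)} = 2 B \left(9 + B\right)$ ($F{\left(B \right)} = \left(9 + B\right) 2 B = 2 B \left(9 + B\right)$)
$F{\left(j{\left(O{\left(-1 \right)} \right)} \right)} \left(351 + Y{\left(16,-16 \right)}\right) = 2 \left(-3\right) \left(9 - 3\right) \left(351 - 16\right) = 2 \left(-3\right) 6 \cdot 335 = \left(-36\right) 335 = -12060$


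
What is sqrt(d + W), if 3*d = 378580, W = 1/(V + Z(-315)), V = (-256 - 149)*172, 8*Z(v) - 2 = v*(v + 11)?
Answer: 8*sqrt(944966133336369)/692277 ≈ 355.24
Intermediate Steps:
Z(v) = 1/4 + v*(11 + v)/8 (Z(v) = 1/4 + (v*(v + 11))/8 = 1/4 + (v*(11 + v))/8 = 1/4 + v*(11 + v)/8)
V = -69660 (V = -405*172 = -69660)
W = -4/230759 (W = 1/(-69660 + (1/4 + (1/8)*(-315)**2 + (11/8)*(-315))) = 1/(-69660 + (1/4 + (1/8)*99225 - 3465/8)) = 1/(-69660 + (1/4 + 99225/8 - 3465/8)) = 1/(-69660 + 47881/4) = 1/(-230759/4) = -4/230759 ≈ -1.7334e-5)
d = 378580/3 (d = (1/3)*378580 = 378580/3 ≈ 1.2619e+5)
sqrt(d + W) = sqrt(378580/3 - 4/230759) = sqrt(87360742208/692277) = 8*sqrt(944966133336369)/692277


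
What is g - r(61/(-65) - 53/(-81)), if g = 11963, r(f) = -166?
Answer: 12129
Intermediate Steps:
g - r(61/(-65) - 53/(-81)) = 11963 - 1*(-166) = 11963 + 166 = 12129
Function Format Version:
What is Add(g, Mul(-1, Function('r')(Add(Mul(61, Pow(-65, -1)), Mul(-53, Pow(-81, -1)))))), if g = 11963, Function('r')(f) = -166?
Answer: 12129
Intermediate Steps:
Add(g, Mul(-1, Function('r')(Add(Mul(61, Pow(-65, -1)), Mul(-53, Pow(-81, -1)))))) = Add(11963, Mul(-1, -166)) = Add(11963, 166) = 12129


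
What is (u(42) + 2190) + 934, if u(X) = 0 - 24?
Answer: 3100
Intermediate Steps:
u(X) = -24
(u(42) + 2190) + 934 = (-24 + 2190) + 934 = 2166 + 934 = 3100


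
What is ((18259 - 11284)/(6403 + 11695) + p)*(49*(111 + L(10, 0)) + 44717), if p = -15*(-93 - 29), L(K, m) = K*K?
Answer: 911901199320/9049 ≈ 1.0077e+8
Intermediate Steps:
L(K, m) = K²
p = 1830 (p = -15*(-122) = 1830)
((18259 - 11284)/(6403 + 11695) + p)*(49*(111 + L(10, 0)) + 44717) = ((18259 - 11284)/(6403 + 11695) + 1830)*(49*(111 + 10²) + 44717) = (6975/18098 + 1830)*(49*(111 + 100) + 44717) = (6975*(1/18098) + 1830)*(49*211 + 44717) = (6975/18098 + 1830)*(10339 + 44717) = (33126315/18098)*55056 = 911901199320/9049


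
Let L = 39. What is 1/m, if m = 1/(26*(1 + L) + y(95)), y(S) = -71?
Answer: 969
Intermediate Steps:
m = 1/969 (m = 1/(26*(1 + 39) - 71) = 1/(26*40 - 71) = 1/(1040 - 71) = 1/969 ≈ 0.0010320)
1/m = 1/(1/969) = 969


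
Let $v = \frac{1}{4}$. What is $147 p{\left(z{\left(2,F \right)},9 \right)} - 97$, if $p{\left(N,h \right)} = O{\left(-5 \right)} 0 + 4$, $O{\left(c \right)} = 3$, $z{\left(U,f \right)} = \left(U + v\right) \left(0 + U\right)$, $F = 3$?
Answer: $491$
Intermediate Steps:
$v = \frac{1}{4} \approx 0.25$
$z{\left(U,f \right)} = U \left(\frac{1}{4} + U\right)$ ($z{\left(U,f \right)} = \left(U + \frac{1}{4}\right) \left(0 + U\right) = \left(\frac{1}{4} + U\right) U = U \left(\frac{1}{4} + U\right)$)
$p{\left(N,h \right)} = 4$ ($p{\left(N,h \right)} = 3 \cdot 0 + 4 = 0 + 4 = 4$)
$147 p{\left(z{\left(2,F \right)},9 \right)} - 97 = 147 \cdot 4 - 97 = 588 - 97 = 491$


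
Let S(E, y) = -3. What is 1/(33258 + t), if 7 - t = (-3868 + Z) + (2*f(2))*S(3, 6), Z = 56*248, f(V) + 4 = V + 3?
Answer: 1/23251 ≈ 4.3009e-5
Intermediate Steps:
f(V) = -1 + V (f(V) = -4 + (V + 3) = -4 + (3 + V) = -1 + V)
Z = 13888
t = -10007 (t = 7 - ((-3868 + 13888) + (2*(-1 + 2))*(-3)) = 7 - (10020 + (2*1)*(-3)) = 7 - (10020 + 2*(-3)) = 7 - (10020 - 6) = 7 - 1*10014 = 7 - 10014 = -10007)
1/(33258 + t) = 1/(33258 - 10007) = 1/23251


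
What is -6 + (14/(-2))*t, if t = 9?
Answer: -69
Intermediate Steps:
-6 + (14/(-2))*t = -6 + (14/(-2))*9 = -6 + (14*(-½))*9 = -6 - 7*9 = -6 - 63 = -69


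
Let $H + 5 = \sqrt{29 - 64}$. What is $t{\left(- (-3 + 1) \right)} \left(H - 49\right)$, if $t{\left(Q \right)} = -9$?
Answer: $486 - 9 i \sqrt{35} \approx 486.0 - 53.245 i$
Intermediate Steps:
$H = -5 + i \sqrt{35}$ ($H = -5 + \sqrt{29 - 64} = -5 + \sqrt{-35} = -5 + i \sqrt{35} \approx -5.0 + 5.9161 i$)
$t{\left(- (-3 + 1) \right)} \left(H - 49\right) = - 9 \left(\left(-5 + i \sqrt{35}\right) - 49\right) = - 9 \left(-54 + i \sqrt{35}\right) = 486 - 9 i \sqrt{35}$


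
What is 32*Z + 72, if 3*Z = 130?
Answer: 4376/3 ≈ 1458.7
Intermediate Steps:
Z = 130/3 (Z = (⅓)*130 = 130/3 ≈ 43.333)
32*Z + 72 = 32*(130/3) + 72 = 4160/3 + 72 = 4376/3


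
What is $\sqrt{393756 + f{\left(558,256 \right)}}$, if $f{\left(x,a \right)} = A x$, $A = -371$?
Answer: $\sqrt{186738} \approx 432.13$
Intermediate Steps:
$f{\left(x,a \right)} = - 371 x$
$\sqrt{393756 + f{\left(558,256 \right)}} = \sqrt{393756 - 207018} = \sqrt{186738}$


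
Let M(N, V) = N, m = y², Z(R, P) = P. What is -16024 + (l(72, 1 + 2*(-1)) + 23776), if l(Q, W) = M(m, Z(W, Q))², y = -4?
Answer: 8008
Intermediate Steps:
m = 16 (m = (-4)² = 16)
l(Q, W) = 256 (l(Q, W) = 16² = 256)
-16024 + (l(72, 1 + 2*(-1)) + 23776) = -16024 + (256 + 23776) = -16024 + 24032 = 8008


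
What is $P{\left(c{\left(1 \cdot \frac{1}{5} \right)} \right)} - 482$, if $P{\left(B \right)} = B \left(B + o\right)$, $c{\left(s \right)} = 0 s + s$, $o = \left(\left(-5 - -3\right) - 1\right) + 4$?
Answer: $- \frac{12044}{25} \approx -481.76$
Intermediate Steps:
$o = 1$ ($o = \left(\left(-5 + 3\right) - 1\right) + 4 = \left(-2 - 1\right) + 4 = -3 + 4 = 1$)
$c{\left(s \right)} = s$ ($c{\left(s \right)} = 0 + s = s$)
$P{\left(B \right)} = B \left(1 + B\right)$ ($P{\left(B \right)} = B \left(B + 1\right) = B \left(1 + B\right)$)
$P{\left(c{\left(1 \cdot \frac{1}{5} \right)} \right)} - 482 = 1 \cdot \frac{1}{5} \left(1 + 1 \cdot \frac{1}{5}\right) - 482 = \frac{1 + \frac{1}{5}}{5} - 482 = \frac{1}{5} \cdot \frac{6}{5} - 482 = \frac{6}{25} - 482 = - \frac{12044}{25}$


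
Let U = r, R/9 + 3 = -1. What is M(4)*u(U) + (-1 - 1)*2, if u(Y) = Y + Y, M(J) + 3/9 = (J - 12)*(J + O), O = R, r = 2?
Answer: 3056/3 ≈ 1018.7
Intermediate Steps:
R = -36 (R = -27 + 9*(-1) = -27 - 9 = -36)
O = -36
M(J) = -1/3 + (-36 + J)*(-12 + J) (M(J) = -1/3 + (J - 12)*(J - 36) = -1/3 + (-12 + J)*(-36 + J) = -1/3 + (-36 + J)*(-12 + J))
U = 2
u(Y) = 2*Y
M(4)*u(U) + (-1 - 1)*2 = (1295/3 + 4**2 - 48*4)*(2*2) + (-1 - 1)*2 = (1295/3 + 16 - 192)*4 - 2*2 = (767/3)*4 - 4 = 3068/3 - 4 = 3056/3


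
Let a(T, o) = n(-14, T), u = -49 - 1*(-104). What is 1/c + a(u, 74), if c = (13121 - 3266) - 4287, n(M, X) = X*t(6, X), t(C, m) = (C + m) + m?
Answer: 35523841/5568 ≈ 6380.0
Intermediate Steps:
u = 55 (u = -49 + 104 = 55)
t(C, m) = C + 2*m
n(M, X) = X*(6 + 2*X)
c = 5568 (c = 9855 - 4287 = 5568)
a(T, o) = 2*T*(3 + T)
1/c + a(u, 74) = 1/5568 + 2*55*(3 + 55) = 1/5568 + 2*55*58 = 1/5568 + 6380 = 35523841/5568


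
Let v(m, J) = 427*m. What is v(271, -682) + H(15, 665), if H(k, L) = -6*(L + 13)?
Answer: 111649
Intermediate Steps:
H(k, L) = -78 - 6*L (H(k, L) = -6*(13 + L) = -78 - 6*L)
v(271, -682) + H(15, 665) = 427*271 + (-78 - 6*665) = 115717 + (-78 - 3990) = 115717 - 4068 = 111649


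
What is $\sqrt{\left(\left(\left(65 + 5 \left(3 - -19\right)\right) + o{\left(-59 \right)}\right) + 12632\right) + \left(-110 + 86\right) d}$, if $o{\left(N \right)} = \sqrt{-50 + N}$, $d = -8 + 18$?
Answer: $\sqrt{12567 + i \sqrt{109}} \approx 112.1 + 0.0466 i$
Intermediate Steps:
$d = 10$
$\sqrt{\left(\left(\left(65 + 5 \left(3 - -19\right)\right) + o{\left(-59 \right)}\right) + 12632\right) + \left(-110 + 86\right) d} = \sqrt{\left(\left(\left(65 + 5 \left(3 - -19\right)\right) + \sqrt{-50 - 59}\right) + 12632\right) + \left(-110 + 86\right) 10} = \sqrt{\left(\left(\left(65 + 5 \left(3 + 19\right)\right) + \sqrt{-109}\right) + 12632\right) - 240} = \sqrt{\left(\left(\left(65 + 5 \cdot 22\right) + i \sqrt{109}\right) + 12632\right) - 240} = \sqrt{\left(\left(\left(65 + 110\right) + i \sqrt{109}\right) + 12632\right) - 240} = \sqrt{\left(\left(175 + i \sqrt{109}\right) + 12632\right) - 240} = \sqrt{\left(12807 + i \sqrt{109}\right) - 240} = \sqrt{12567 + i \sqrt{109}}$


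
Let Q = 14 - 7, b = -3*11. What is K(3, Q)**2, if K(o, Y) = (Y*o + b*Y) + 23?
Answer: 34969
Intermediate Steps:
b = -33
Q = 7
K(o, Y) = 23 - 33*Y + Y*o (K(o, Y) = (Y*o - 33*Y) + 23 = (-33*Y + Y*o) + 23 = 23 - 33*Y + Y*o)
K(3, Q)**2 = (23 - 33*7 + 7*3)**2 = (23 - 231 + 21)**2 = (-187)**2 = 34969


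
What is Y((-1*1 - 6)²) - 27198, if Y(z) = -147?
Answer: -27345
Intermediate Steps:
Y((-1*1 - 6)²) - 27198 = -147 - 27198 = -27345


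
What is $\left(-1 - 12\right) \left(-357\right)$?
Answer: $4641$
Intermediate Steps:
$\left(-1 - 12\right) \left(-357\right) = \left(-13\right) \left(-357\right) = 4641$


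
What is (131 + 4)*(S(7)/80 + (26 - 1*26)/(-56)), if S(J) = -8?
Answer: -27/2 ≈ -13.500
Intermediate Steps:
(131 + 4)*(S(7)/80 + (26 - 1*26)/(-56)) = (131 + 4)*(-8/80 + (26 - 1*26)/(-56)) = 135*(-8*1/80 + (26 - 26)*(-1/56)) = 135*(-⅒ + 0*(-1/56)) = 135*(-⅒ + 0) = 135*(-⅒) = -27/2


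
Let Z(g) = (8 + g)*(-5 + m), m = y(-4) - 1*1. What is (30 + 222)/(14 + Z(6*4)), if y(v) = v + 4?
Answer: -126/89 ≈ -1.4157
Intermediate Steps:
y(v) = 4 + v
m = -1 (m = (4 - 4) - 1*1 = 0 - 1 = -1)
Z(g) = -48 - 6*g (Z(g) = (8 + g)*(-5 - 1) = (8 + g)*(-6) = -48 - 6*g)
(30 + 222)/(14 + Z(6*4)) = (30 + 222)/(14 + (-48 - 36*4)) = 252/(14 + (-48 - 6*24)) = 252/(14 + (-48 - 144)) = 252/(14 - 192) = 252/(-178) = 252*(-1/178) = -126/89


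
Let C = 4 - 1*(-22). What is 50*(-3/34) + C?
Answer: 367/17 ≈ 21.588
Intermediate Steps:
C = 26 (C = 4 + 22 = 26)
50*(-3/34) + C = 50*(-3/34) + 26 = -75/17 + 26 = 367/17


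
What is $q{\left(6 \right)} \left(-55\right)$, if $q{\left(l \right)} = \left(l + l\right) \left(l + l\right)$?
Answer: $-7920$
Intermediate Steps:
$q{\left(l \right)} = 4 l^{2}$ ($q{\left(l \right)} = 2 l 2 l = 4 l^{2}$)
$q{\left(6 \right)} \left(-55\right) = 4 \cdot 6^{2} \left(-55\right) = 4 \cdot 36 \left(-55\right) = 144 \left(-55\right) = -7920$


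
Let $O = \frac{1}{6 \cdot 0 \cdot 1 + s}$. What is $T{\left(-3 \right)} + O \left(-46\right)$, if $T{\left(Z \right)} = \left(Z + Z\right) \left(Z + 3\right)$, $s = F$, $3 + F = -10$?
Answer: $\frac{46}{13} \approx 3.5385$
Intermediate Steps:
$F = -13$ ($F = -3 - 10 = -13$)
$s = -13$
$T{\left(Z \right)} = 2 Z \left(3 + Z\right)$
$O = - \frac{1}{13}$ ($O = \frac{1}{6 \cdot 0 \cdot 1 - 13} = \frac{1}{0 \cdot 1 - 13} = \frac{1}{0 - 13} = \frac{1}{-13} = - \frac{1}{13} \approx -0.076923$)
$T{\left(-3 \right)} + O \left(-46\right) = 2 \left(-3\right) \left(3 - 3\right) - - \frac{46}{13} = 2 \left(-3\right) 0 + \frac{46}{13} = 0 + \frac{46}{13} = \frac{46}{13}$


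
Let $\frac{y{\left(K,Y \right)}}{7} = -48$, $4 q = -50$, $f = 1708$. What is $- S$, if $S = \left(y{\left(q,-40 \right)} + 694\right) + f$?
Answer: $-2066$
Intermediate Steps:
$q = - \frac{25}{2}$ ($q = \frac{1}{4} \left(-50\right) = - \frac{25}{2} \approx -12.5$)
$y{\left(K,Y \right)} = -336$ ($y{\left(K,Y \right)} = 7 \left(-48\right) = -336$)
$S = 2066$ ($S = \left(-336 + 694\right) + 1708 = 358 + 1708 = 2066$)
$- S = \left(-1\right) 2066 = -2066$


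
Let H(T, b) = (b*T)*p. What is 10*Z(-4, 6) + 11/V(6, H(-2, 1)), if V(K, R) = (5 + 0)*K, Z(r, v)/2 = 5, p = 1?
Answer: 3011/30 ≈ 100.37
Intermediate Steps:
Z(r, v) = 10 (Z(r, v) = 2*5 = 10)
H(T, b) = T*b (H(T, b) = (b*T)*1 = (T*b)*1 = T*b)
V(K, R) = 5*K
10*Z(-4, 6) + 11/V(6, H(-2, 1)) = 10*10 + 11/((5*6)) = 100 + 11/30 = 3011/30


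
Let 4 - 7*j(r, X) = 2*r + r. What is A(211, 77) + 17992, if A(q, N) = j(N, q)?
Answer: 125717/7 ≈ 17960.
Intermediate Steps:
j(r, X) = 4/7 - 3*r/7 (j(r, X) = 4/7 - (2*r + r)/7 = 4/7 - 3*r/7)
A(q, N) = 4/7 - 3*N/7
A(211, 77) + 17992 = (4/7 - 3/7*77) + 17992 = (4/7 - 33) + 17992 = -227/7 + 17992 = 125717/7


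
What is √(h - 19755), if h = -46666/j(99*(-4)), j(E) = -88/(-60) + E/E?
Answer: 5*I*√2117769/37 ≈ 196.66*I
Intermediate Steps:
j(E) = 37/15 (j(E) = -88*(-1/60) + 1 = 22/15 + 1 = 37/15)
h = -699990/37 (h = -46666/37/15 = -46666*15/37 = -699990/37 ≈ -18919.)
√(h - 19755) = √(-699990/37 - 19755) = √(-1430925/37) = 5*I*√2117769/37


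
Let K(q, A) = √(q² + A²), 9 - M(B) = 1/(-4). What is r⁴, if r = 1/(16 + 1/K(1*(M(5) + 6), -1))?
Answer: 49931652017105873/3271773522040081858816 - 835019350017*√3737/204485845127505116176 ≈ 1.5012e-5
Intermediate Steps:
M(B) = 37/4 (M(B) = 9 - 1/(-4) = 9 - 1*(-¼) = 9 + ¼ = 37/4)
K(q, A) = √(A² + q²)
r = 1/(16 + 4*√3737/3737) (r = 1/(16 + 1/(√((-1)² + (1*(37/4 + 6))²))) = 1/(16 + 1/(√(1 + (1*(61/4))²))) = 1/(16 + 1/(√(1 + (61/4)²))) = 1/(16 + 1/(√(1 + 3721/16))) = 1/(16 + 1/(√(3737/16))) = 1/(16 + 1/(√3737/4)) = 1/(16 + 4*√3737/3737) ≈ 0.062245)
r⁴ = (3737/59791 - √3737/239164)⁴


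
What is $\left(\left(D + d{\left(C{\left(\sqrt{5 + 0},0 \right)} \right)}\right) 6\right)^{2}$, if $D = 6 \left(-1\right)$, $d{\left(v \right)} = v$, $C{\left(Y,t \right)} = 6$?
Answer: $0$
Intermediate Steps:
$D = -6$
$\left(\left(D + d{\left(C{\left(\sqrt{5 + 0},0 \right)} \right)}\right) 6\right)^{2} = \left(\left(-6 + 6\right) 6\right)^{2} = \left(0 \cdot 6\right)^{2} = 0^{2} = 0$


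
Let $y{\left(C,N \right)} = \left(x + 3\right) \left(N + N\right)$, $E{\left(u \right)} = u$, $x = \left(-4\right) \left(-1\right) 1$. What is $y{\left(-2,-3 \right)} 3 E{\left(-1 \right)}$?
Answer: $126$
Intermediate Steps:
$x = 4$ ($x = 4 \cdot 1 = 4$)
$y{\left(C,N \right)} = 14 N$ ($y{\left(C,N \right)} = \left(4 + 3\right) \left(N + N\right) = 7 \cdot 2 N = 14 N$)
$y{\left(-2,-3 \right)} 3 E{\left(-1 \right)} = 14 \left(-3\right) 3 \left(-1\right) = \left(-42\right) 3 \left(-1\right) = \left(-126\right) \left(-1\right) = 126$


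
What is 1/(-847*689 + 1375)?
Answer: -1/582208 ≈ -1.7176e-6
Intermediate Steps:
1/(-847*689 + 1375) = 1/(-583583 + 1375) = 1/(-582208) = -1/582208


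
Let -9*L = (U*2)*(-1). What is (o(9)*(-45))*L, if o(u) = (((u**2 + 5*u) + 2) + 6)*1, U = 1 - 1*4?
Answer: 4020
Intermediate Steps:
U = -3 (U = 1 - 4 = -3)
o(u) = 8 + u**2 + 5*u (o(u) = ((2 + u**2 + 5*u) + 6)*1 = (8 + u**2 + 5*u)*1 = 8 + u**2 + 5*u)
L = -2/3 (L = -(-3*2)*(-1)/9 = -(-2)*(-1)/3 = -1/9*6 = -2/3 ≈ -0.66667)
(o(9)*(-45))*L = ((8 + 9**2 + 5*9)*(-45))*(-2/3) = ((8 + 81 + 45)*(-45))*(-2/3) = (134*(-45))*(-2/3) = -6030*(-2/3) = 4020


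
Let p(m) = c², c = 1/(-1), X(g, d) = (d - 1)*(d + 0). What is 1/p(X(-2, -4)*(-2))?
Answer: 1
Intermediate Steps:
X(g, d) = d*(-1 + d) (X(g, d) = (-1 + d)*d = d*(-1 + d))
c = -1
p(m) = 1 (p(m) = (-1)² = 1)
1/p(X(-2, -4)*(-2)) = 1/1 = 1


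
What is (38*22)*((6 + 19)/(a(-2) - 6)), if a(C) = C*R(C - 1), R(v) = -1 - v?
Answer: -2090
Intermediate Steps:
a(C) = -C**2 (a(C) = C*(-1 - (C - 1)) = C*(-1 - (-1 + C)) = C*(-1 + (1 - C)) = C*(-C) = -C**2)
(38*22)*((6 + 19)/(a(-2) - 6)) = (38*22)*((6 + 19)/(-1*(-2)**2 - 6)) = 836*(25/(-1*4 - 6)) = 836*(25/(-4 - 6)) = 836*(25/(-10)) = 836*(25*(-1/10)) = 836*(-5/2) = -2090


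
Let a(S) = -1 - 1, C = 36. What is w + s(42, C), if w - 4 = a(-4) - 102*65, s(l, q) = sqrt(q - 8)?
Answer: -6628 + 2*sqrt(7) ≈ -6622.7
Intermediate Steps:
s(l, q) = sqrt(-8 + q)
a(S) = -2
w = -6628 (w = 4 + (-2 - 102*65) = 4 + (-2 - 6630) = 4 - 6632 = -6628)
w + s(42, C) = -6628 + sqrt(-8 + 36) = -6628 + sqrt(28) = -6628 + 2*sqrt(7)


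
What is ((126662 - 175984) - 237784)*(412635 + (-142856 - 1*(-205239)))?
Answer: -136380517908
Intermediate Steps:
((126662 - 175984) - 237784)*(412635 + (-142856 - 1*(-205239))) = (-49322 - 237784)*(412635 + (-142856 + 205239)) = -287106*(412635 + 62383) = -287106*475018 = -136380517908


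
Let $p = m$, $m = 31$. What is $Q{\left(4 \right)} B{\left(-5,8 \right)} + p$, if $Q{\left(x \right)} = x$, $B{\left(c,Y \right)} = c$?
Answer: $11$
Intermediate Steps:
$p = 31$
$Q{\left(4 \right)} B{\left(-5,8 \right)} + p = 4 \left(-5\right) + 31 = -20 + 31 = 11$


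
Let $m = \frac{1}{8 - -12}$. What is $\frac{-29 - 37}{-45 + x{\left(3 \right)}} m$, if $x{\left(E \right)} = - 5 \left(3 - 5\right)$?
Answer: $\frac{33}{350} \approx 0.094286$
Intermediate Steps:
$x{\left(E \right)} = 10$ ($x{\left(E \right)} = \left(-5\right) \left(-2\right) = 10$)
$m = \frac{1}{20}$ ($m = \frac{1}{8 + 12} = \frac{1}{20} \approx 0.05$)
$\frac{-29 - 37}{-45 + x{\left(3 \right)}} m = \frac{-29 - 37}{-45 + 10} \cdot \frac{1}{20} = - \frac{66}{-35} \cdot \frac{1}{20} = \left(-66\right) \left(- \frac{1}{35}\right) \frac{1}{20} = \frac{66}{35} \cdot \frac{1}{20} = \frac{33}{350}$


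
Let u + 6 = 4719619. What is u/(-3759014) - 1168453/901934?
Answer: -196568423111/77054148479 ≈ -2.5510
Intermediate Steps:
u = 4719613 (u = -6 + 4719619 = 4719613)
u/(-3759014) - 1168453/901934 = 4719613/(-3759014) - 1168453/901934 = 4719613*(-1/3759014) - 1168453*1/901934 = -4719613/3759014 - 106223/81994 = -196568423111/77054148479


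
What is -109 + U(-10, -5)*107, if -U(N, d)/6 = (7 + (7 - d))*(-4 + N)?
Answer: 170663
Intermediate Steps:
U(N, d) = -6*(-4 + N)*(14 - d) (U(N, d) = -6*(7 + (7 - d))*(-4 + N) = -6*(14 - d)*(-4 + N) = -6*(-4 + N)*(14 - d))
-109 + U(-10, -5)*107 = -109 + (336 - 84*(-10) - 24*(-5) + 6*(-10)*(-5))*107 = -109 + (336 + 840 + 120 + 300)*107 = -109 + 1596*107 = -109 + 170772 = 170663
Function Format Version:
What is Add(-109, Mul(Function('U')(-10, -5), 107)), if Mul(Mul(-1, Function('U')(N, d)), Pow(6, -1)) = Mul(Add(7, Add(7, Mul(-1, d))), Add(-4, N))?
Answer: 170663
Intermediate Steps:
Function('U')(N, d) = Mul(-6, Add(-4, N), Add(14, Mul(-1, d))) (Function('U')(N, d) = Mul(-6, Mul(Add(7, Add(7, Mul(-1, d))), Add(-4, N))) = Mul(-6, Mul(Add(14, Mul(-1, d)), Add(-4, N))) = Mul(-6, Mul(Add(-4, N), Add(14, Mul(-1, d)))) = Mul(-6, Add(-4, N), Add(14, Mul(-1, d))))
Add(-109, Mul(Function('U')(-10, -5), 107)) = Add(-109, Mul(Add(336, Mul(-84, -10), Mul(-24, -5), Mul(6, -10, -5)), 107)) = Add(-109, Mul(Add(336, 840, 120, 300), 107)) = Add(-109, Mul(1596, 107)) = Add(-109, 170772) = 170663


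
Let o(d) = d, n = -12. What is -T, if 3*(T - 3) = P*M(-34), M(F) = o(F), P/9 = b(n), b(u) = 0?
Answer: -3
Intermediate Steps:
P = 0 (P = 9*0 = 0)
M(F) = F
T = 3 (T = 3 + (0*(-34))/3 = 3 + (⅓)*0 = 3 + 0 = 3)
-T = -1*3 = -3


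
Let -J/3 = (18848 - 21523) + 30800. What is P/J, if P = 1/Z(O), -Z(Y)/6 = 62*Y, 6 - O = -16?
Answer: 1/690525000 ≈ 1.4482e-9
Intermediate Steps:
O = 22 (O = 6 - 1*(-16) = 6 + 16 = 22)
J = -84375 (J = -3*((18848 - 21523) + 30800) = -3*(-2675 + 30800) = -3*28125 = -84375)
Z(Y) = -372*Y
P = -1/8184 (P = 1/(-372*22) = 1/(-8184) = -1/8184 ≈ -0.00012219)
P/J = -1/8184/(-84375) = -1/8184*(-1/84375) = 1/690525000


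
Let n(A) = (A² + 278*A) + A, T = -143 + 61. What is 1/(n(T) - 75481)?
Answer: -1/91635 ≈ -1.0913e-5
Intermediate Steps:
T = -82
n(A) = A² + 279*A
1/(n(T) - 75481) = 1/(-82*(279 - 82) - 75481) = 1/(-82*197 - 75481) = 1/(-16154 - 75481) = 1/(-91635) = -1/91635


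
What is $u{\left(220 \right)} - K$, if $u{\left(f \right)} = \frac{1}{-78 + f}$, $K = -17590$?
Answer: $\frac{2497781}{142} \approx 17590.0$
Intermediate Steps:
$u{\left(220 \right)} - K = \frac{1}{-78 + 220} - -17590 = \frac{1}{142} + 17590 = \frac{2497781}{142}$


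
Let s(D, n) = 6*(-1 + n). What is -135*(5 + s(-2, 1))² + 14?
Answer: -3361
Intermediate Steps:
s(D, n) = -6 + 6*n
-135*(5 + s(-2, 1))² + 14 = -135*(5 + (-6 + 6*1))² + 14 = -135*(5 + (-6 + 6))² + 14 = -135*(5 + 0)² + 14 = -135*5² + 14 = -135*25 + 14 = -3375 + 14 = -3361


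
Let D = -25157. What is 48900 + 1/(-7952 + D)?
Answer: 1619030099/33109 ≈ 48900.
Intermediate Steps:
48900 + 1/(-7952 + D) = 48900 + 1/(-7952 - 25157) = 48900 + 1/(-33109) = 48900 - 1/33109 = 1619030099/33109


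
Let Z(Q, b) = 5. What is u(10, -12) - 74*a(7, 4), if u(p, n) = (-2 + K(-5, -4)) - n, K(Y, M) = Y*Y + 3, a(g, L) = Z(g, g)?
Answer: -332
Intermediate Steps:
a(g, L) = 5
K(Y, M) = 3 + Y² (K(Y, M) = Y² + 3 = 3 + Y²)
u(p, n) = 26 - n (u(p, n) = (-2 + (3 + (-5)²)) - n = (-2 + (3 + 25)) - n = (-2 + 28) - n = 26 - n)
u(10, -12) - 74*a(7, 4) = (26 - 1*(-12)) - 74*5 = (26 + 12) - 370 = 38 - 370 = -332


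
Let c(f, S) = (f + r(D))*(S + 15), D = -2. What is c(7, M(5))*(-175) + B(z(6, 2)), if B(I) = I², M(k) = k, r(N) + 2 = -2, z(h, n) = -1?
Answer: -10499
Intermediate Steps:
r(N) = -4 (r(N) = -2 - 2 = -4)
c(f, S) = (-4 + f)*(15 + S) (c(f, S) = (f - 4)*(S + 15) = (-4 + f)*(15 + S))
c(7, M(5))*(-175) + B(z(6, 2)) = (-60 - 4*5 + 15*7 + 5*7)*(-175) + (-1)² = (-60 - 20 + 105 + 35)*(-175) + 1 = 60*(-175) + 1 = -10500 + 1 = -10499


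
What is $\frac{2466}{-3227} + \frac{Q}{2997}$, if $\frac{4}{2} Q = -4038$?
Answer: $- \frac{4635305}{3223773} \approx -1.4379$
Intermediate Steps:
$Q = -2019$ ($Q = \frac{1}{2} \left(-4038\right) = -2019$)
$\frac{2466}{-3227} + \frac{Q}{2997} = \frac{2466}{-3227} - \frac{2019}{2997} = 2466 \left(- \frac{1}{3227}\right) - \frac{673}{999} = - \frac{2466}{3227} - \frac{673}{999} = - \frac{4635305}{3223773}$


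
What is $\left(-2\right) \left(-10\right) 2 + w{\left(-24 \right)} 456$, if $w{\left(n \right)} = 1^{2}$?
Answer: $496$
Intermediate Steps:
$w{\left(n \right)} = 1$
$\left(-2\right) \left(-10\right) 2 + w{\left(-24 \right)} 456 = \left(-2\right) \left(-10\right) 2 + 1 \cdot 456 = 20 \cdot 2 + 456 = 40 + 456 = 496$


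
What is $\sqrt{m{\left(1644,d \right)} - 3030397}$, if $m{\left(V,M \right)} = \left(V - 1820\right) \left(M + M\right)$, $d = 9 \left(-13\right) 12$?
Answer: $i \sqrt{2536189} \approx 1592.5 i$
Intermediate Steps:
$d = -1404$ ($d = \left(-117\right) 12 = -1404$)
$m{\left(V,M \right)} = 2 M \left(-1820 + V\right)$ ($m{\left(V,M \right)} = \left(-1820 + V\right) 2 M = 2 M \left(-1820 + V\right)$)
$\sqrt{m{\left(1644,d \right)} - 3030397} = \sqrt{2 \left(-1404\right) \left(-1820 + 1644\right) - 3030397} = \sqrt{2 \left(-1404\right) \left(-176\right) - 3030397} = \sqrt{494208 - 3030397} = \sqrt{-2536189} = i \sqrt{2536189}$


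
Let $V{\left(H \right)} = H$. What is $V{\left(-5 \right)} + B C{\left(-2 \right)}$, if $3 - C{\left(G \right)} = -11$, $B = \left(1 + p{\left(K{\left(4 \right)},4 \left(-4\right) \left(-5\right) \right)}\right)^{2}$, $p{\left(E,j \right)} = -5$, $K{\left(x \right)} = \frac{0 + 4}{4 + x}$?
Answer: $219$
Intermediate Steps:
$K{\left(x \right)} = \frac{4}{4 + x}$
$B = 16$ ($B = \left(1 - 5\right)^{2} = \left(-4\right)^{2} = 16$)
$C{\left(G \right)} = 14$ ($C{\left(G \right)} = 3 - -11 = 3 + 11 = 14$)
$V{\left(-5 \right)} + B C{\left(-2 \right)} = -5 + 16 \cdot 14 = -5 + 224 = 219$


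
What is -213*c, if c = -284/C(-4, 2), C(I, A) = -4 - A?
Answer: -10082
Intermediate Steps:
c = 142/3 (c = -284/(-4 - 1*2) = -284/(-4 - 2) = -284/(1*(-6)) = -284/(-6) = -284*(-⅙) = 142/3 ≈ 47.333)
-213*c = -213*142/3 = -10082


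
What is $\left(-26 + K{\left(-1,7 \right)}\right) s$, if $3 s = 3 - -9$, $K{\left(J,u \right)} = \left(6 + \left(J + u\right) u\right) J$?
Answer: $-296$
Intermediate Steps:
$K{\left(J,u \right)} = J \left(6 + u \left(J + u\right)\right)$ ($K{\left(J,u \right)} = \left(6 + u \left(J + u\right)\right) J = J \left(6 + u \left(J + u\right)\right)$)
$s = 4$ ($s = \frac{3 - -9}{3} = \frac{3 + 9}{3} = \frac{1}{3} \cdot 12 = 4$)
$\left(-26 + K{\left(-1,7 \right)}\right) s = \left(-26 - \left(6 + 7^{2} - 7\right)\right) 4 = \left(-26 - \left(6 + 49 - 7\right)\right) 4 = \left(-26 - 48\right) 4 = \left(-74\right) 4 = -296$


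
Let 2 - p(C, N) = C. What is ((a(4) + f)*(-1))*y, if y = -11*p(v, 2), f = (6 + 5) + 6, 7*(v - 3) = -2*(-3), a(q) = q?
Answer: -429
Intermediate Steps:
v = 27/7 (v = 3 + (-2*(-3))/7 = 3 + (⅐)*6 = 3 + 6/7 = 27/7 ≈ 3.8571)
f = 17 (f = 11 + 6 = 17)
p(C, N) = 2 - C
y = 143/7 (y = -11*(2 - 1*27/7) = -11*(2 - 27/7) = -11*(-13/7) = 143/7 ≈ 20.429)
((a(4) + f)*(-1))*y = ((4 + 17)*(-1))*(143/7) = (21*(-1))*(143/7) = -21*143/7 = -429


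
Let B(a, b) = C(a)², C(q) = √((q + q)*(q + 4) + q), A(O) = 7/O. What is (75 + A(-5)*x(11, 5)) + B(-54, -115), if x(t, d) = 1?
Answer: 27098/5 ≈ 5419.6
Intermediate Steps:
C(q) = √(q + 2*q*(4 + q)) (C(q) = √((2*q)*(4 + q) + q) = √(2*q*(4 + q) + q) = √(q + 2*q*(4 + q)))
B(a, b) = a*(9 + 2*a) (B(a, b) = (√(a*(9 + 2*a)))² = a*(9 + 2*a))
(75 + A(-5)*x(11, 5)) + B(-54, -115) = (75 + (7/(-5))*1) - 54*(9 + 2*(-54)) = (75 + (7*(-⅕))*1) - 54*(9 - 108) = (75 - 7/5*1) - 54*(-99) = (75 - 7/5) + 5346 = 368/5 + 5346 = 27098/5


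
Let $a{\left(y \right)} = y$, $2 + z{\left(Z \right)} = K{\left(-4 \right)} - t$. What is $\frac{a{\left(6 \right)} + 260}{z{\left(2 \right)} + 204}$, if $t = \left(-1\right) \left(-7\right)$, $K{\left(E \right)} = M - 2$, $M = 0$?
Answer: $\frac{266}{193} \approx 1.3782$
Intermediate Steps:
$K{\left(E \right)} = -2$ ($K{\left(E \right)} = 0 - 2 = -2$)
$t = 7$
$z{\left(Z \right)} = -11$ ($z{\left(Z \right)} = -2 - 9 = -11$)
$\frac{a{\left(6 \right)} + 260}{z{\left(2 \right)} + 204} = \frac{6 + 260}{-11 + 204} = \frac{266}{193}$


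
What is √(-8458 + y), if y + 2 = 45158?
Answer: √36698 ≈ 191.57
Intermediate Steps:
y = 45156 (y = -2 + 45158 = 45156)
√(-8458 + y) = √(-8458 + 45156) = √36698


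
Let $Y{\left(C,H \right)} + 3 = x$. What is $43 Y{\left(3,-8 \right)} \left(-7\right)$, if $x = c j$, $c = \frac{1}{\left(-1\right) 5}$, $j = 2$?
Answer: $\frac{5117}{5} \approx 1023.4$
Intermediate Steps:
$c = - \frac{1}{5}$ ($c = \frac{1}{-5} = - \frac{1}{5} \approx -0.2$)
$x = - \frac{2}{5}$ ($x = \left(- \frac{1}{5}\right) 2 = - \frac{2}{5} \approx -0.4$)
$Y{\left(C,H \right)} = - \frac{17}{5}$ ($Y{\left(C,H \right)} = -3 - \frac{2}{5} = - \frac{17}{5}$)
$43 Y{\left(3,-8 \right)} \left(-7\right) = 43 \left(- \frac{17}{5}\right) \left(-7\right) = \left(- \frac{731}{5}\right) \left(-7\right) = \frac{5117}{5}$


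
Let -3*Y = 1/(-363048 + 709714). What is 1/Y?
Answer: -1039998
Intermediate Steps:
Y = -1/1039998 (Y = -1/(3*(-363048 + 709714)) = -⅓/346666 = -⅓*1/346666 = -1/1039998 ≈ -9.6154e-7)
1/Y = 1/(-1/1039998) = -1039998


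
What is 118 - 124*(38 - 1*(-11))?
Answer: -5958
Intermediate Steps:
118 - 124*(38 - 1*(-11)) = 118 - 124*(38 + 11) = 118 - 124*49 = 118 - 6076 = -5958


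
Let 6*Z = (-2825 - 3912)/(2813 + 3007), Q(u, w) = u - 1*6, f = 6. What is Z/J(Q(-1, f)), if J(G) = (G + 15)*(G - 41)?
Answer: 6737/13409280 ≈ 0.00050241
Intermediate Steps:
Q(u, w) = -6 + u (Q(u, w) = u - 6 = -6 + u)
J(G) = (-41 + G)*(15 + G) (J(G) = (15 + G)*(-41 + G) = (-41 + G)*(15 + G))
Z = -6737/34920 (Z = ((-2825 - 3912)/(2813 + 3007))/6 = (-6737/5820)/6 = (-6737*1/5820)/6 = (1/6)*(-6737/5820) = -6737/34920 ≈ -0.19293)
Z/J(Q(-1, f)) = -6737/(34920*(-615 + (-6 - 1)**2 - 26*(-6 - 1))) = -6737/(34920*(-615 + (-7)**2 - 26*(-7))) = -6737/(34920*(-615 + 49 + 182)) = -6737/34920/(-384) = -6737/34920*(-1/384) = 6737/13409280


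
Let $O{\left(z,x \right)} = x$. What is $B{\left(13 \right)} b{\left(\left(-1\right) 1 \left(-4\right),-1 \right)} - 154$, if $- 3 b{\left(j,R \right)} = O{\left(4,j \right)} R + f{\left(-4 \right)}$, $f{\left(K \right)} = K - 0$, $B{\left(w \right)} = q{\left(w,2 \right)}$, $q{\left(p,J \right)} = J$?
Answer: $- \frac{446}{3} \approx -148.67$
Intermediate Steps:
$B{\left(w \right)} = 2$
$f{\left(K \right)} = K$ ($f{\left(K \right)} = K + 0 = K$)
$b{\left(j,R \right)} = \frac{4}{3} - \frac{R j}{3}$ ($b{\left(j,R \right)} = - \frac{j R - 4}{3} = - \frac{R j - 4}{3} = - \frac{-4 + R j}{3} = \frac{4}{3} - \frac{R j}{3}$)
$B{\left(13 \right)} b{\left(\left(-1\right) 1 \left(-4\right),-1 \right)} - 154 = 2 \left(\frac{4}{3} - - \frac{\left(-1\right) 1 \left(-4\right)}{3}\right) - 154 = 2 \left(\frac{4}{3} - - \frac{\left(-1\right) \left(-4\right)}{3}\right) - 154 = 2 \left(\frac{4}{3} - \left(- \frac{1}{3}\right) 4\right) - 154 = 2 \left(\frac{4}{3} + \frac{4}{3}\right) - 154 = 2 \cdot \frac{8}{3} - 154 = \frac{16}{3} - 154 = - \frac{446}{3}$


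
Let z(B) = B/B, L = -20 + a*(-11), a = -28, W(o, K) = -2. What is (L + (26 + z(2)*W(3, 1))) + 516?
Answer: 828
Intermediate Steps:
L = 288 (L = -20 - 28*(-11) = -20 + 308 = 288)
z(B) = 1
(L + (26 + z(2)*W(3, 1))) + 516 = (288 + (26 + 1*(-2))) + 516 = (288 + (26 - 2)) + 516 = (288 + 24) + 516 = 312 + 516 = 828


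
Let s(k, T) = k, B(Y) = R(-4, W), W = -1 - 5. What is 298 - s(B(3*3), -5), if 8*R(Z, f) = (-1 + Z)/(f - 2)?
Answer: 19067/64 ≈ 297.92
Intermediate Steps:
W = -6
R(Z, f) = (-1 + Z)/(8*(-2 + f)) (R(Z, f) = ((-1 + Z)/(f - 2))/8 = ((-1 + Z)/(-2 + f))/8 = (-1 + Z)/(8*(-2 + f)))
B(Y) = 5/64 (B(Y) = (-1 - 4)/(8*(-2 - 6)) = (1/8)*(-5)/(-8) = (1/8)*(-1/8)*(-5) = 5/64)
298 - s(B(3*3), -5) = 298 - 1*5/64 = 298 - 5/64 = 19067/64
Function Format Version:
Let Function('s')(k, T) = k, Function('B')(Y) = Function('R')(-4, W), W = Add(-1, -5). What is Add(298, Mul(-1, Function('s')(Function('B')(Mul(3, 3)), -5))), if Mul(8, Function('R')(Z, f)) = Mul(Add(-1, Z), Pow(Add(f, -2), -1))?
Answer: Rational(19067, 64) ≈ 297.92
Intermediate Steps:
W = -6
Function('R')(Z, f) = Mul(Rational(1, 8), Pow(Add(-2, f), -1), Add(-1, Z)) (Function('R')(Z, f) = Mul(Rational(1, 8), Mul(Add(-1, Z), Pow(Add(f, -2), -1))) = Mul(Rational(1, 8), Mul(Add(-1, Z), Pow(Add(-2, f), -1))) = Mul(Rational(1, 8), Mul(Pow(Add(-2, f), -1), Add(-1, Z))) = Mul(Rational(1, 8), Pow(Add(-2, f), -1), Add(-1, Z)))
Function('B')(Y) = Rational(5, 64) (Function('B')(Y) = Mul(Rational(1, 8), Pow(Add(-2, -6), -1), Add(-1, -4)) = Mul(Rational(1, 8), Pow(-8, -1), -5) = Mul(Rational(1, 8), Rational(-1, 8), -5) = Rational(5, 64))
Add(298, Mul(-1, Function('s')(Function('B')(Mul(3, 3)), -5))) = Add(298, Mul(-1, Rational(5, 64))) = Add(298, Rational(-5, 64)) = Rational(19067, 64)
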